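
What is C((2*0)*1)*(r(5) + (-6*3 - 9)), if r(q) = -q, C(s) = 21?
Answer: -672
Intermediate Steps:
C((2*0)*1)*(r(5) + (-6*3 - 9)) = 21*(-1*5 + (-6*3 - 9)) = 21*(-5 + (-18 - 9)) = 21*(-5 - 27) = 21*(-32) = -672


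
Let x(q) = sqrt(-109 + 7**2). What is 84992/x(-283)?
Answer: -42496*I*sqrt(15)/15 ≈ -10972.0*I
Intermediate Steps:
x(q) = 2*I*sqrt(15) (x(q) = sqrt(-109 + 49) = sqrt(-60) = 2*I*sqrt(15))
84992/x(-283) = 84992/((2*I*sqrt(15))) = 84992*(-I*sqrt(15)/30) = -42496*I*sqrt(15)/15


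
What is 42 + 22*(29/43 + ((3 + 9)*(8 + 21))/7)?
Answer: 346316/301 ≈ 1150.6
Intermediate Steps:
42 + 22*(29/43 + ((3 + 9)*(8 + 21))/7) = 42 + 22*(29*(1/43) + (12*29)*(⅐)) = 42 + 22*(29/43 + 348*(⅐)) = 42 + 22*(29/43 + 348/7) = 42 + 22*(15167/301) = 42 + 333674/301 = 346316/301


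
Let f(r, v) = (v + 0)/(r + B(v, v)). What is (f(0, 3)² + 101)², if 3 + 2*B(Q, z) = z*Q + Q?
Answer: 833569/81 ≈ 10291.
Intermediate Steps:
B(Q, z) = -3/2 + Q/2 + Q*z/2 (B(Q, z) = -3/2 + (z*Q + Q)/2 = -3/2 + (Q*z + Q)/2 = -3/2 + (Q + Q*z)/2 = -3/2 + (Q/2 + Q*z/2) = -3/2 + Q/2 + Q*z/2)
f(r, v) = v/(-3/2 + r + v/2 + v²/2) (f(r, v) = (v + 0)/(r + (-3/2 + v/2 + v*v/2)) = v/(r + (-3/2 + v/2 + v²/2)) = v/(-3/2 + r + v/2 + v²/2))
(f(0, 3)² + 101)² = ((2*3/(-3 + 3 + 3² + 2*0))² + 101)² = ((2*3/(-3 + 3 + 9 + 0))² + 101)² = ((2*3/9)² + 101)² = ((2*3*(⅑))² + 101)² = ((⅔)² + 101)² = (4/9 + 101)² = (913/9)² = 833569/81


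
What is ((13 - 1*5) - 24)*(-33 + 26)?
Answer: 112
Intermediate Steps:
((13 - 1*5) - 24)*(-33 + 26) = ((13 - 5) - 24)*(-7) = (8 - 24)*(-7) = -16*(-7) = 112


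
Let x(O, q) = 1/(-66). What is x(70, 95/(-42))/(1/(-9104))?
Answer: 4552/33 ≈ 137.94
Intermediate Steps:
x(O, q) = -1/66
x(70, 95/(-42))/(1/(-9104)) = -1/(66*(1/(-9104))) = -1/(66*(-1/9104)) = -1/66*(-9104) = 4552/33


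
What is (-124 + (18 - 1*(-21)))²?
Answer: 7225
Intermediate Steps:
(-124 + (18 - 1*(-21)))² = (-124 + (18 + 21))² = (-124 + 39)² = (-85)² = 7225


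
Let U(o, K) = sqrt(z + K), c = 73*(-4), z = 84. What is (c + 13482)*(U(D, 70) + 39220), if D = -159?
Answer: 517311800 + 13190*sqrt(154) ≈ 5.1748e+8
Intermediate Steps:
c = -292
U(o, K) = sqrt(84 + K)
(c + 13482)*(U(D, 70) + 39220) = (-292 + 13482)*(sqrt(84 + 70) + 39220) = 13190*(sqrt(154) + 39220) = 13190*(39220 + sqrt(154)) = 517311800 + 13190*sqrt(154)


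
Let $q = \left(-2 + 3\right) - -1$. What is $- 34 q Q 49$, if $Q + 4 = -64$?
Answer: $226576$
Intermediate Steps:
$Q = -68$ ($Q = -4 - 64 = -68$)
$q = 2$ ($q = 1 + 1 = 2$)
$- 34 q Q 49 = \left(-34\right) 2 \left(-68\right) 49 = \left(-68\right) \left(-68\right) 49 = 4624 \cdot 49 = 226576$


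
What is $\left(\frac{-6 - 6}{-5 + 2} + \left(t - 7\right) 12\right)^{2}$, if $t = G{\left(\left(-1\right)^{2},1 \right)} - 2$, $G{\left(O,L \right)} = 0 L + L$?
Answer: $8464$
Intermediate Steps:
$G{\left(O,L \right)} = L$ ($G{\left(O,L \right)} = 0 + L = L$)
$t = -1$ ($t = 1 - 2 = -1$)
$\left(\frac{-6 - 6}{-5 + 2} + \left(t - 7\right) 12\right)^{2} = \left(\frac{-6 - 6}{-5 + 2} + \left(-1 - 7\right) 12\right)^{2} = \left(- \frac{12}{-3} + \left(-1 - 7\right) 12\right)^{2} = \left(\left(-12\right) \left(- \frac{1}{3}\right) - 96\right)^{2} = \left(4 - 96\right)^{2} = \left(-92\right)^{2} = 8464$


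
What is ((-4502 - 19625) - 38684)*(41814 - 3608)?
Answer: -2399757066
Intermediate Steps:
((-4502 - 19625) - 38684)*(41814 - 3608) = (-24127 - 38684)*38206 = -62811*38206 = -2399757066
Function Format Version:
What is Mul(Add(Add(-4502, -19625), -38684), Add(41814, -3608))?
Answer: -2399757066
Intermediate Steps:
Mul(Add(Add(-4502, -19625), -38684), Add(41814, -3608)) = Mul(Add(-24127, -38684), 38206) = Mul(-62811, 38206) = -2399757066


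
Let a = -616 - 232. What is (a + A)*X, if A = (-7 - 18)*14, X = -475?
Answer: 569050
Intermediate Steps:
A = -350 (A = -25*14 = -350)
a = -848
(a + A)*X = (-848 - 350)*(-475) = -1198*(-475) = 569050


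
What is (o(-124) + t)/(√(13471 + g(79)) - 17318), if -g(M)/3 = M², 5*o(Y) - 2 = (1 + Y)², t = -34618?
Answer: 151974109/83310660 + 17551*I*√1313/83310660 ≈ 1.8242 + 0.0076337*I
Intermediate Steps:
o(Y) = ⅖ + (1 + Y)²/5
g(M) = -3*M²
(o(-124) + t)/(√(13471 + g(79)) - 17318) = ((⅖ + (1 - 124)²/5) - 34618)/(√(13471 - 3*79²) - 17318) = ((⅖ + (⅕)*(-123)²) - 34618)/(√(13471 - 3*6241) - 17318) = ((⅖ + (⅕)*15129) - 34618)/(√(13471 - 18723) - 17318) = ((⅖ + 15129/5) - 34618)/(√(-5252) - 17318) = (15131/5 - 34618)/(2*I*√1313 - 17318) = -157959/(5*(-17318 + 2*I*√1313))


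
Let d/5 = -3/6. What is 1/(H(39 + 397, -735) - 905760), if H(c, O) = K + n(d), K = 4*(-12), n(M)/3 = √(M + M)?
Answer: -301936/273496044303 - I*√5/273496044303 ≈ -1.104e-6 - 8.1759e-12*I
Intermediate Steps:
d = -5/2 (d = 5*(-3/6) = 5*(-3*⅙) = 5*(-½) = -5/2 ≈ -2.5000)
n(M) = 3*√2*√M (n(M) = 3*√(M + M) = 3*√(2*M) = 3*(√2*√M) = 3*√2*√M)
K = -48
H(c, O) = -48 + 3*I*√5 (H(c, O) = -48 + 3*√2*√(-5/2) = -48 + 3*√2*(I*√10/2) = -48 + 3*I*√5)
1/(H(39 + 397, -735) - 905760) = 1/((-48 + 3*I*√5) - 905760) = 1/(-905808 + 3*I*√5)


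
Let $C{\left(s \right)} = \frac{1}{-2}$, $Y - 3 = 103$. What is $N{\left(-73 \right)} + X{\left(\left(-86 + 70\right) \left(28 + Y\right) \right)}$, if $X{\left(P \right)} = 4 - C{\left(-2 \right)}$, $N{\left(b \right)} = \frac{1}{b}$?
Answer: $\frac{655}{146} \approx 4.4863$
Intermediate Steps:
$Y = 106$ ($Y = 3 + 103 = 106$)
$C{\left(s \right)} = - \frac{1}{2}$
$X{\left(P \right)} = \frac{9}{2}$ ($X{\left(P \right)} = 4 - - \frac{1}{2} = 4 + \frac{1}{2} = \frac{9}{2}$)
$N{\left(-73 \right)} + X{\left(\left(-86 + 70\right) \left(28 + Y\right) \right)} = \frac{1}{-73} + \frac{9}{2} = - \frac{1}{73} + \frac{9}{2} = \frac{655}{146}$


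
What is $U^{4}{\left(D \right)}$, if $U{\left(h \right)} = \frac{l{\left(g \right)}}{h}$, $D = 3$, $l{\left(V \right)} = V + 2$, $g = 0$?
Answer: $\frac{16}{81} \approx 0.19753$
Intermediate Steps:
$l{\left(V \right)} = 2 + V$
$U{\left(h \right)} = \frac{2}{h}$ ($U{\left(h \right)} = \frac{2 + 0}{h} = \frac{2}{h}$)
$U^{4}{\left(D \right)} = \left(\frac{2}{3}\right)^{4} = \frac{16}{81}$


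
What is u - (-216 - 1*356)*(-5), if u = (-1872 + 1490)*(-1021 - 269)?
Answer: 489920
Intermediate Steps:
u = 492780 (u = -382*(-1290) = 492780)
u - (-216 - 1*356)*(-5) = 492780 - (-216 - 1*356)*(-5) = 492780 - (-216 - 356)*(-5) = 492780 - (-572)*(-5) = 492780 - 1*2860 = 492780 - 2860 = 489920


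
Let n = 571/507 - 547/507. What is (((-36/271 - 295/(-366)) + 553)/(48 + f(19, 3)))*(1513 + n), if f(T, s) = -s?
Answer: 936163740469/50287302 ≈ 18616.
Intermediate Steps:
n = 8/169 (n = 571*(1/507) - 547*1/507 = 571/507 - 547/507 = 8/169 ≈ 0.047337)
(((-36/271 - 295/(-366)) + 553)/(48 + f(19, 3)))*(1513 + n) = (((-36/271 - 295/(-366)) + 553)/(48 - 1*3))*(1513 + 8/169) = (((-36*1/271 - 295*(-1/366)) + 553)/(48 - 3))*(255705/169) = (((-36/271 + 295/366) + 553)/45)*(255705/169) = ((66769/99186 + 553)*(1/45))*(255705/169) = ((54916627/99186)*(1/45))*(255705/169) = (54916627/4463370)*(255705/169) = 936163740469/50287302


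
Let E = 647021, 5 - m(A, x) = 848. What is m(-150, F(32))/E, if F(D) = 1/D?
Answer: -843/647021 ≈ -0.0013029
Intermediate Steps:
m(A, x) = -843 (m(A, x) = 5 - 1*848 = 5 - 848 = -843)
m(-150, F(32))/E = -843/647021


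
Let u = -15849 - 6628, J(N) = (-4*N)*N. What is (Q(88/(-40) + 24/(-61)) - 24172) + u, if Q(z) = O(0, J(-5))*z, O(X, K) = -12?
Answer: -14218453/305 ≈ -46618.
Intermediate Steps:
J(N) = -4*N**2
Q(z) = -12*z
u = -22477
(Q(88/(-40) + 24/(-61)) - 24172) + u = (-12*(88/(-40) + 24/(-61)) - 24172) - 22477 = (-12*(88*(-1/40) + 24*(-1/61)) - 24172) - 22477 = (-12*(-11/5 - 24/61) - 24172) - 22477 = (-12*(-791/305) - 24172) - 22477 = (9492/305 - 24172) - 22477 = -7362968/305 - 22477 = -14218453/305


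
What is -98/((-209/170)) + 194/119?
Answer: 2023086/24871 ≈ 81.343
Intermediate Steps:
-98/((-209/170)) + 194/119 = -98/((-209*1/170)) + 194*(1/119) = -98/(-209/170) + 194/119 = -98*(-170/209) + 194/119 = 16660/209 + 194/119 = 2023086/24871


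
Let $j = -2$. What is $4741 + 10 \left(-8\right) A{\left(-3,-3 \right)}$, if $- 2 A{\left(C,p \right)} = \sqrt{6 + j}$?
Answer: $4821$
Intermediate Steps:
$A{\left(C,p \right)} = -1$ ($A{\left(C,p \right)} = - \frac{\sqrt{6 - 2}}{2} = - \frac{\sqrt{4}}{2} = \left(- \frac{1}{2}\right) 2 = -1$)
$4741 + 10 \left(-8\right) A{\left(-3,-3 \right)} = 4741 + 10 \left(-8\right) \left(-1\right) = 4741 - -80 = 4741 + 80 = 4821$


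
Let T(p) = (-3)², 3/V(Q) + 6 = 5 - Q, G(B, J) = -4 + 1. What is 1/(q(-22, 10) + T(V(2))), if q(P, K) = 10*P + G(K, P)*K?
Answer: -1/241 ≈ -0.0041494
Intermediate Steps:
G(B, J) = -3
V(Q) = 3/(-1 - Q) (V(Q) = 3/(-6 + (5 - Q)) = 3/(-1 - Q))
q(P, K) = -3*K + 10*P (q(P, K) = 10*P - 3*K = -3*K + 10*P)
T(p) = 9
1/(q(-22, 10) + T(V(2))) = 1/((-3*10 + 10*(-22)) + 9) = 1/((-30 - 220) + 9) = 1/(-250 + 9) = 1/(-241) = -1/241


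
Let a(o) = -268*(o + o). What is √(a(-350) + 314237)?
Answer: √501837 ≈ 708.40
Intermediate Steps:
a(o) = -536*o
√(a(-350) + 314237) = √(-536*(-350) + 314237) = √(187600 + 314237) = √501837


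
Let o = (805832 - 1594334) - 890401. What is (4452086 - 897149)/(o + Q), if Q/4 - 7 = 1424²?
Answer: 3554937/6432229 ≈ 0.55268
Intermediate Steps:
Q = 8111132 (Q = 28 + 4*1424² = 28 + 4*2027776 = 28 + 8111104 = 8111132)
o = -1678903 (o = -788502 - 890401 = -1678903)
(4452086 - 897149)/(o + Q) = (4452086 - 897149)/(-1678903 + 8111132) = 3554937/6432229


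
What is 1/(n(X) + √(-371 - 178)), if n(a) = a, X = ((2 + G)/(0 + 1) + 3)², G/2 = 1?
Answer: 49/2950 - 3*I*√61/2950 ≈ 0.01661 - 0.0079426*I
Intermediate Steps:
G = 2 (G = 2*1 = 2)
X = 49 (X = ((2 + 2)/(0 + 1) + 3)² = (4/1 + 3)² = (4*1 + 3)² = (4 + 3)² = 7² = 49)
1/(n(X) + √(-371 - 178)) = 1/(49 + √(-371 - 178)) = 1/(49 + √(-549)) = 1/(49 + 3*I*√61)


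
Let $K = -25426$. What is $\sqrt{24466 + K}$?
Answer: $8 i \sqrt{15} \approx 30.984 i$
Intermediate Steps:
$\sqrt{24466 + K} = \sqrt{24466 - 25426} = \sqrt{-960} = 8 i \sqrt{15}$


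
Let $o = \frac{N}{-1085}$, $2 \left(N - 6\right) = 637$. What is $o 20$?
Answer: $- \frac{1298}{217} \approx -5.9816$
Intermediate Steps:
$N = \frac{649}{2}$ ($N = 6 + \frac{1}{2} \cdot 637 = 6 + \frac{637}{2} = \frac{649}{2} \approx 324.5$)
$o = - \frac{649}{2170}$ ($o = \frac{649}{2 \left(-1085\right)} = \frac{649}{2} \left(- \frac{1}{1085}\right) = - \frac{649}{2170} \approx -0.29908$)
$o 20 = \left(- \frac{649}{2170}\right) 20 = - \frac{1298}{217}$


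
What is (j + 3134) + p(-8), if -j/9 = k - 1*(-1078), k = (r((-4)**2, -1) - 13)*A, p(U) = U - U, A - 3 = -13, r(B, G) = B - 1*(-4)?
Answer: -5938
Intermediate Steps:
r(B, G) = 4 + B (r(B, G) = B + 4 = 4 + B)
A = -10 (A = 3 - 13 = -10)
p(U) = 0
k = -70 (k = ((4 + (-4)**2) - 13)*(-10) = ((4 + 16) - 13)*(-10) = (20 - 13)*(-10) = 7*(-10) = -70)
j = -9072 (j = -9*(-70 - 1*(-1078)) = -9*(-70 + 1078) = -9*1008 = -9072)
(j + 3134) + p(-8) = (-9072 + 3134) + 0 = -5938 + 0 = -5938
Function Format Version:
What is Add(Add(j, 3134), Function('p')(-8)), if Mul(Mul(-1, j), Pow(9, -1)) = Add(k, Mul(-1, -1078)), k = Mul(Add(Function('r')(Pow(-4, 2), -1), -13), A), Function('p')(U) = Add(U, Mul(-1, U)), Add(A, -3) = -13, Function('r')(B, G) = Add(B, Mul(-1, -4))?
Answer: -5938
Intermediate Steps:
Function('r')(B, G) = Add(4, B) (Function('r')(B, G) = Add(B, 4) = Add(4, B))
A = -10 (A = Add(3, -13) = -10)
Function('p')(U) = 0
k = -70 (k = Mul(Add(Add(4, Pow(-4, 2)), -13), -10) = Mul(Add(Add(4, 16), -13), -10) = Mul(Add(20, -13), -10) = Mul(7, -10) = -70)
j = -9072 (j = Mul(-9, Add(-70, Mul(-1, -1078))) = Mul(-9, Add(-70, 1078)) = Mul(-9, 1008) = -9072)
Add(Add(j, 3134), Function('p')(-8)) = Add(Add(-9072, 3134), 0) = Add(-5938, 0) = -5938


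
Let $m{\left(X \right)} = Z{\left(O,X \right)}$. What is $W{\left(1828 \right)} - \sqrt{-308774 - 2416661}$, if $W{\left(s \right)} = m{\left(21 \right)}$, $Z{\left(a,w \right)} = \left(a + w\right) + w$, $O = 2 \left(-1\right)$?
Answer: $40 - i \sqrt{2725435} \approx 40.0 - 1650.9 i$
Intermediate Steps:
$O = -2$
$Z{\left(a,w \right)} = a + 2 w$
$m{\left(X \right)} = -2 + 2 X$
$W{\left(s \right)} = 40$ ($W{\left(s \right)} = -2 + 2 \cdot 21 = -2 + 42 = 40$)
$W{\left(1828 \right)} - \sqrt{-308774 - 2416661} = 40 - \sqrt{-308774 - 2416661} = 40 - \sqrt{-2725435} = 40 - i \sqrt{2725435}$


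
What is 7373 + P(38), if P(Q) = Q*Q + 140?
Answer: 8957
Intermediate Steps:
P(Q) = 140 + Q² (P(Q) = Q² + 140 = 140 + Q²)
7373 + P(38) = 7373 + (140 + 38²) = 7373 + (140 + 1444) = 7373 + 1584 = 8957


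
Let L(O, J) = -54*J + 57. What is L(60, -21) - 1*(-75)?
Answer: 1266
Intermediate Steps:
L(O, J) = 57 - 54*J
L(60, -21) - 1*(-75) = (57 - 54*(-21)) - 1*(-75) = (57 + 1134) + 75 = 1191 + 75 = 1266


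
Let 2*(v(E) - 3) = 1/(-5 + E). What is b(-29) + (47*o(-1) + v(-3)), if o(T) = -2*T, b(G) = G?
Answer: 1087/16 ≈ 67.938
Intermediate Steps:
v(E) = 3 + 1/(2*(-5 + E))
b(-29) + (47*o(-1) + v(-3)) = -29 + (47*(-2*(-1)) + (-29 + 6*(-3))/(2*(-5 - 3))) = -29 + (47*2 + (1/2)*(-29 - 18)/(-8)) = -29 + (94 + (1/2)*(-1/8)*(-47)) = -29 + (94 + 47/16) = -29 + 1551/16 = 1087/16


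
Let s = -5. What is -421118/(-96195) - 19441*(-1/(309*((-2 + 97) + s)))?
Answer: 181085581/35669106 ≈ 5.0768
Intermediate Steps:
-421118/(-96195) - 19441*(-1/(309*((-2 + 97) + s))) = -421118/(-96195) - 19441*(-1/(309*((-2 + 97) - 5))) = -421118*(-1/96195) - 19441*(-1/(309*(95 - 5))) = 421118/96195 - 19441/(90*(-309)) = 421118/96195 - 19441/(-27810) = 421118/96195 - 19441*(-1/27810) = 421118/96195 + 19441/27810 = 181085581/35669106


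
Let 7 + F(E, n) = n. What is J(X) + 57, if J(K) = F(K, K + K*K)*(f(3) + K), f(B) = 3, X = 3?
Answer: 87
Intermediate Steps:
F(E, n) = -7 + n
J(K) = (3 + K)*(-7 + K + K**2) (J(K) = (-7 + (K + K*K))*(3 + K) = (-7 + (K + K**2))*(3 + K) = (-7 + K + K**2)*(3 + K) = (3 + K)*(-7 + K + K**2))
J(X) + 57 = (-7 + 3*(1 + 3))*(3 + 3) + 57 = (-7 + 3*4)*6 + 57 = (-7 + 12)*6 + 57 = 5*6 + 57 = 30 + 57 = 87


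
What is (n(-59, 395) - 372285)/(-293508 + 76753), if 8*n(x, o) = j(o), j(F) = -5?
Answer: 595657/346808 ≈ 1.7175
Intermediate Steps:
n(x, o) = -5/8 (n(x, o) = (⅛)*(-5) = -5/8)
(n(-59, 395) - 372285)/(-293508 + 76753) = (-5/8 - 372285)/(-293508 + 76753) = -2978285/8/(-216755) = -2978285/8*(-1/216755) = 595657/346808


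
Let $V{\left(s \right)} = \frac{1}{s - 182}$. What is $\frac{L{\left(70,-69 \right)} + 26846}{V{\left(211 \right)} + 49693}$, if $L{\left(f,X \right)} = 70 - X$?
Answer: $\frac{260855}{480366} \approx 0.54303$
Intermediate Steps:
$V{\left(s \right)} = \frac{1}{-182 + s}$
$\frac{L{\left(70,-69 \right)} + 26846}{V{\left(211 \right)} + 49693} = \frac{\left(70 - -69\right) + 26846}{\frac{1}{-182 + 211} + 49693} = \frac{\left(70 + 69\right) + 26846}{\frac{1}{29} + 49693} = \frac{139 + 26846}{\frac{1}{29} + 49693} = \frac{26985}{\frac{1441098}{29}} = 26985 \cdot \frac{29}{1441098} = \frac{260855}{480366}$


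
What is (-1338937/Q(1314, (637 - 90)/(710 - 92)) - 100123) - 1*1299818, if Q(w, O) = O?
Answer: -1593230793/547 ≈ -2.9127e+6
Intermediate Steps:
(-1338937/Q(1314, (637 - 90)/(710 - 92)) - 100123) - 1*1299818 = (-1338937*(710 - 92)/(637 - 90) - 100123) - 1*1299818 = (-1338937/(547/618) - 100123) - 1299818 = (-1338937/(547*(1/618)) - 100123) - 1299818 = (-1338937/547/618 - 100123) - 1299818 = (-1338937*618/547 - 100123) - 1299818 = (-827463066/547 - 100123) - 1299818 = -882230347/547 - 1299818 = -1593230793/547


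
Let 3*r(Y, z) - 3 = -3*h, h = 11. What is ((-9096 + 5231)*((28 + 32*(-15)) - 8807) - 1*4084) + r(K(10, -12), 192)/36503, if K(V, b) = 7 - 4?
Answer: 1306148557343/36503 ≈ 3.5782e+7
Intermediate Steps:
K(V, b) = 3
r(Y, z) = -10 (r(Y, z) = 1 + (-3*11)/3 = 1 + (1/3)*(-33) = 1 - 11 = -10)
((-9096 + 5231)*((28 + 32*(-15)) - 8807) - 1*4084) + r(K(10, -12), 192)/36503 = ((-9096 + 5231)*((28 + 32*(-15)) - 8807) - 1*4084) - 10/36503 = (-3865*((28 - 480) - 8807) - 4084) - 10*1/36503 = (-3865*(-452 - 8807) - 4084) - 10/36503 = (-3865*(-9259) - 4084) - 10/36503 = (35786035 - 4084) - 10/36503 = 35781951 - 10/36503 = 1306148557343/36503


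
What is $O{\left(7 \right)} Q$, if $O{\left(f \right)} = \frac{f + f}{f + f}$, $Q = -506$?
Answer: $-506$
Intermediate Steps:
$O{\left(f \right)} = 1$ ($O{\left(f \right)} = \frac{2 f}{2 f} = 2 f \frac{1}{2 f} = 1$)
$O{\left(7 \right)} Q = 1 \left(-506\right) = -506$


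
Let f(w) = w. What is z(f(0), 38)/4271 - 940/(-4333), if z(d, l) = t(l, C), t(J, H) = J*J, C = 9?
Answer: 10271592/18506243 ≈ 0.55503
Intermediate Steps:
t(J, H) = J**2
z(d, l) = l**2
z(f(0), 38)/4271 - 940/(-4333) = 38**2/4271 - 940/(-4333) = 1444*(1/4271) - 940*(-1/4333) = 1444/4271 + 940/4333 = 10271592/18506243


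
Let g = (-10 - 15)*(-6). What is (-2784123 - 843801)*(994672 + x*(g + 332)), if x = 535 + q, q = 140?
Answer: -4788939494328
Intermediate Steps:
g = 150 (g = -25*(-6) = 150)
x = 675 (x = 535 + 140 = 675)
(-2784123 - 843801)*(994672 + x*(g + 332)) = (-2784123 - 843801)*(994672 + 675*(150 + 332)) = -3627924*(994672 + 675*482) = -3627924*(994672 + 325350) = -3627924*1320022 = -4788939494328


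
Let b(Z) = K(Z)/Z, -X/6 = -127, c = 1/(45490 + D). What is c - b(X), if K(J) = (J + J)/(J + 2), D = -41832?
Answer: -819/349339 ≈ -0.0023444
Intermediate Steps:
K(J) = 2*J/(2 + J) (K(J) = (2*J)/(2 + J) = 2*J/(2 + J))
c = 1/3658 (c = 1/(45490 - 41832) = 1/3658 ≈ 0.00027337)
X = 762 (X = -6*(-127) = 762)
b(Z) = 2/(2 + Z) (b(Z) = (2*Z/(2 + Z))/Z = 2/(2 + Z))
c - b(X) = 1/3658 - 2/(2 + 762) = 1/3658 - 2/764 = 1/3658 - 1*1/382 = 1/3658 - 1/382 = -819/349339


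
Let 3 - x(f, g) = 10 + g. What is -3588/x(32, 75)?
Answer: 1794/41 ≈ 43.756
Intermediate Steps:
x(f, g) = -7 - g (x(f, g) = 3 - (10 + g) = 3 + (-10 - g) = -7 - g)
-3588/x(32, 75) = -3588/(-7 - 1*75) = -3588/(-7 - 75) = -3588/(-82) = -3588*(-1/82) = 1794/41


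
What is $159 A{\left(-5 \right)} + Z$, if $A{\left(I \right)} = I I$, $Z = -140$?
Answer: $3835$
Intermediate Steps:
$A{\left(I \right)} = I^{2}$
$159 A{\left(-5 \right)} + Z = 159 \left(-5\right)^{2} - 140 = 159 \cdot 25 - 140 = 3975 - 140 = 3835$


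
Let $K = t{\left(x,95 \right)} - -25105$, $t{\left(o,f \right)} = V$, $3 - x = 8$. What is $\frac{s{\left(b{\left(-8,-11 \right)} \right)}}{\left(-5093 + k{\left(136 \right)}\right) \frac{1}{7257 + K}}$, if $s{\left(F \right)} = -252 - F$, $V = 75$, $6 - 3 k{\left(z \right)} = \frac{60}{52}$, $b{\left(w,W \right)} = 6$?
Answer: $\frac{54396849}{33094} \approx 1643.7$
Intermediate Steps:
$k{\left(z \right)} = \frac{21}{13}$ ($k{\left(z \right)} = 2 - \frac{60 \cdot \frac{1}{52}}{3} = 2 - \frac{5}{13} = \frac{21}{13}$)
$x = -5$ ($x = 3 - 8 = -5$)
$t{\left(o,f \right)} = 75$
$K = 25180$ ($K = 75 - -25105 = 75 + 25105 = 25180$)
$\frac{s{\left(b{\left(-8,-11 \right)} \right)}}{\left(-5093 + k{\left(136 \right)}\right) \frac{1}{7257 + K}} = \frac{-252 - 6}{\left(-5093 + \frac{21}{13}\right) \frac{1}{7257 + 25180}} = \frac{-252 - 6}{\left(- \frac{66188}{13}\right) \frac{1}{32437}} = - \frac{258}{\left(- \frac{66188}{13}\right) \frac{1}{32437}} = - \frac{258}{- \frac{66188}{421681}} = \left(-258\right) \left(- \frac{421681}{66188}\right) = \frac{54396849}{33094}$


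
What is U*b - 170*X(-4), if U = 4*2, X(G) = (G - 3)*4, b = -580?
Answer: 120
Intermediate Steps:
X(G) = -12 + 4*G (X(G) = (-3 + G)*4 = -12 + 4*G)
U = 8
U*b - 170*X(-4) = 8*(-580) - 170*(-12 + 4*(-4)) = -4640 - 170*(-12 - 16) = -4640 - 170*(-28) = -4640 - 1*(-4760) = -4640 + 4760 = 120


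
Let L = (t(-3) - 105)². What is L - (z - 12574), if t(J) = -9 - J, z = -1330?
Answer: 26225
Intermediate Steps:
L = 12321 (L = ((-9 - 1*(-3)) - 105)² = ((-9 + 3) - 105)² = (-6 - 105)² = (-111)² = 12321)
L - (z - 12574) = 12321 - (-1330 - 12574) = 12321 - 1*(-13904) = 12321 + 13904 = 26225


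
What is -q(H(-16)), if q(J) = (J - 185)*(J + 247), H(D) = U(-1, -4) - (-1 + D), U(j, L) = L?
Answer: 44720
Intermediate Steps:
H(D) = -3 - D (H(D) = -4 - (-1 + D) = -4 + (1 - D) = -3 - D)
q(J) = (-185 + J)*(247 + J)
-q(H(-16)) = -(-45695 + (-3 - 1*(-16))² + 62*(-3 - 1*(-16))) = -(-45695 + (-3 + 16)² + 62*(-3 + 16)) = -(-45695 + 13² + 62*13) = -(-45695 + 169 + 806) = -1*(-44720) = 44720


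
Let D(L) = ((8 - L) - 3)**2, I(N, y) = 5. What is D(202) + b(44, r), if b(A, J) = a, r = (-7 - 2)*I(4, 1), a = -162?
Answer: 38647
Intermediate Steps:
r = -45 (r = (-7 - 2)*5 = -9*5 = -45)
b(A, J) = -162
D(L) = (5 - L)**2
D(202) + b(44, r) = (-5 + 202)**2 - 162 = 197**2 - 162 = 38809 - 162 = 38647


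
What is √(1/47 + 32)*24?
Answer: 24*√70735/47 ≈ 135.81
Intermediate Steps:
√(1/47 + 32)*24 = √(1505/47)*24 = (√70735/47)*24 = 24*√70735/47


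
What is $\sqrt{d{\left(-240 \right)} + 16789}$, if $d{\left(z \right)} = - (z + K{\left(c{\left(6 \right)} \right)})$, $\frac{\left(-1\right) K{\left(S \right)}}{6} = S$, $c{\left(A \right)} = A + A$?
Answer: $7 \sqrt{349} \approx 130.77$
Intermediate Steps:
$c{\left(A \right)} = 2 A$
$K{\left(S \right)} = - 6 S$
$d{\left(z \right)} = 72 - z$ ($d{\left(z \right)} = - (z - 6 \cdot 2 \cdot 6) = - (z - 72) = - (-72 + z) = 72 - z$)
$\sqrt{d{\left(-240 \right)} + 16789} = \sqrt{\left(72 - -240\right) + 16789} = \sqrt{\left(72 + 240\right) + 16789} = \sqrt{312 + 16789} = \sqrt{17101} = 7 \sqrt{349}$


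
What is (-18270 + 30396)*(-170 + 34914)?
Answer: 421305744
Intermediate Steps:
(-18270 + 30396)*(-170 + 34914) = 12126*34744 = 421305744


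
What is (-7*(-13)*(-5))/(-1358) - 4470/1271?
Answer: -784565/246574 ≈ -3.1819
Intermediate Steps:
(-7*(-13)*(-5))/(-1358) - 4470/1271 = (91*(-5))*(-1/1358) - 4470*1/1271 = -455*(-1/1358) - 4470/1271 = 65/194 - 4470/1271 = -784565/246574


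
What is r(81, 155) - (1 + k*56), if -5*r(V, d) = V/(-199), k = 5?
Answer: -279514/995 ≈ -280.92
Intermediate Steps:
r(V, d) = V/995 (r(V, d) = -V/(5*(-199)) = -V*(-1)/(5*199) = -(-1)*V/995 = V/995)
r(81, 155) - (1 + k*56) = (1/995)*81 - (1 + 5*56) = 81/995 - (1 + 280) = 81/995 - 1*281 = 81/995 - 281 = -279514/995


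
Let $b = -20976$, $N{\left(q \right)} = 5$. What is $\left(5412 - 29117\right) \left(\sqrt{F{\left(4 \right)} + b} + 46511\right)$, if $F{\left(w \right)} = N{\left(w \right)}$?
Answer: $-1102543255 - 23705 i \sqrt{20971} \approx -1.1025 \cdot 10^{9} - 3.4328 \cdot 10^{6} i$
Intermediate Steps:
$F{\left(w \right)} = 5$
$\left(5412 - 29117\right) \left(\sqrt{F{\left(4 \right)} + b} + 46511\right) = \left(5412 - 29117\right) \left(\sqrt{5 - 20976} + 46511\right) = - 23705 \left(\sqrt{-20971} + 46511\right) = - 23705 \left(i \sqrt{20971} + 46511\right) = - 23705 \left(46511 + i \sqrt{20971}\right) = -1102543255 - 23705 i \sqrt{20971}$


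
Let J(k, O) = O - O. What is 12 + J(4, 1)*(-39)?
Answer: 12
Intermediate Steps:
J(k, O) = 0
12 + J(4, 1)*(-39) = 12 + 0*(-39) = 12 + 0 = 12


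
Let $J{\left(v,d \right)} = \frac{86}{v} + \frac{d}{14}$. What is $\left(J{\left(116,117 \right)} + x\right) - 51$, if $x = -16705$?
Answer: $- \frac{3399621}{203} \approx -16747.0$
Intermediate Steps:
$J{\left(v,d \right)} = \frac{86}{v} + \frac{d}{14}$ ($J{\left(v,d \right)} = \frac{86}{v} + d \frac{1}{14} = \frac{86}{v} + \frac{d}{14}$)
$\left(J{\left(116,117 \right)} + x\right) - 51 = \left(\left(\frac{86}{116} + \frac{1}{14} \cdot 117\right) - 16705\right) - 51 = \left(\left(86 \cdot \frac{1}{116} + \frac{117}{14}\right) - 16705\right) - 51 = \left(\left(\frac{43}{58} + \frac{117}{14}\right) - 16705\right) - 51 = \left(\frac{1847}{203} - 16705\right) - 51 = - \frac{3389268}{203} - 51 = - \frac{3399621}{203}$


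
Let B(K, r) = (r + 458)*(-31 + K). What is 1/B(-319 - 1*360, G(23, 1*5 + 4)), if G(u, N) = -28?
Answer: -1/305300 ≈ -3.2755e-6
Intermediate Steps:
B(K, r) = (-31 + K)*(458 + r) (B(K, r) = (458 + r)*(-31 + K) = (-31 + K)*(458 + r))
1/B(-319 - 1*360, G(23, 1*5 + 4)) = 1/(-14198 - 31*(-28) + 458*(-319 - 1*360) + (-319 - 1*360)*(-28)) = 1/(-14198 + 868 + 458*(-319 - 360) + (-319 - 360)*(-28)) = 1/(-14198 + 868 + 458*(-679) - 679*(-28)) = 1/(-14198 + 868 - 310982 + 19012) = 1/(-305300) = -1/305300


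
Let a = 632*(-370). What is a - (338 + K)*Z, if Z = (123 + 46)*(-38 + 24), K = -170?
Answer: 163648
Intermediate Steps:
Z = -2366 (Z = 169*(-14) = -2366)
a = -233840
a - (338 + K)*Z = -233840 - (338 - 170)*(-2366) = -233840 - 168*(-2366) = -233840 - 1*(-397488) = -233840 + 397488 = 163648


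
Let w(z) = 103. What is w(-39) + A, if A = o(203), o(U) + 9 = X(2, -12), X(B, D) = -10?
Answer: 84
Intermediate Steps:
o(U) = -19 (o(U) = -9 - 10 = -19)
A = -19
w(-39) + A = 103 - 19 = 84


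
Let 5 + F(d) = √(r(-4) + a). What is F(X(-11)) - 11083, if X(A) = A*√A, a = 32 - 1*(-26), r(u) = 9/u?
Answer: -11088 + √223/2 ≈ -11081.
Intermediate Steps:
a = 58 (a = 32 + 26 = 58)
X(A) = A^(3/2)
F(d) = -5 + √223/2 (F(d) = -5 + √(9/(-4) + 58) = -5 + √(9*(-¼) + 58) = -5 + √(-9/4 + 58) = -5 + √(223/4) = -5 + √223/2)
F(X(-11)) - 11083 = (-5 + √223/2) - 11083 = -11088 + √223/2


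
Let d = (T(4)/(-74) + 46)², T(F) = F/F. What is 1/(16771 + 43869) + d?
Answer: 175559001809/83016160 ≈ 2114.8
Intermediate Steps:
T(F) = 1
d = 11580409/5476 (d = (1/(-74) + 46)² = (1*(-1/74) + 46)² = (-1/74 + 46)² = (3403/74)² = 11580409/5476 ≈ 2114.8)
1/(16771 + 43869) + d = 1/(16771 + 43869) + 11580409/5476 = 1/60640 + 11580409/5476 = 175559001809/83016160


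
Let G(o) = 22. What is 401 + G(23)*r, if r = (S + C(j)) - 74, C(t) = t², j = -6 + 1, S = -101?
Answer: -2899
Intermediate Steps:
j = -5
r = -150 (r = (-101 + (-5)²) - 74 = (-101 + 25) - 74 = -76 - 74 = -150)
401 + G(23)*r = 401 + 22*(-150) = 401 - 3300 = -2899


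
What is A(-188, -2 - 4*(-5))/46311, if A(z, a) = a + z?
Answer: -170/46311 ≈ -0.0036708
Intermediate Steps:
A(-188, -2 - 4*(-5))/46311 = ((-2 - 4*(-5)) - 188)/46311 = ((-2 + 20) - 188)*(1/46311) = (18 - 188)*(1/46311) = -170*1/46311 = -170/46311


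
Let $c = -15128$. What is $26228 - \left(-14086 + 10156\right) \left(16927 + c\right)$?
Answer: $7096298$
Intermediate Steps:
$26228 - \left(-14086 + 10156\right) \left(16927 + c\right) = 26228 - \left(-14086 + 10156\right) \left(16927 - 15128\right) = 26228 - \left(-3930\right) 1799 = 26228 - -7070070 = 26228 + 7070070 = 7096298$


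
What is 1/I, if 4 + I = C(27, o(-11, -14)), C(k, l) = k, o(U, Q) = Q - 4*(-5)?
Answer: 1/23 ≈ 0.043478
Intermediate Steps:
o(U, Q) = 20 + Q (o(U, Q) = Q + 20 = 20 + Q)
I = 23 (I = -4 + 27 = 23)
1/I = 1/23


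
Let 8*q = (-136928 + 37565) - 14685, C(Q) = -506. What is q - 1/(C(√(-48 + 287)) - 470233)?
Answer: -6710855183/470739 ≈ -14256.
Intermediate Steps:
q = -14256 (q = ((-136928 + 37565) - 14685)/8 = (-99363 - 14685)/8 = (⅛)*(-114048) = -14256)
q - 1/(C(√(-48 + 287)) - 470233) = -14256 - 1/(-506 - 470233) = -14256 - 1/(-470739) = -14256 - 1*(-1/470739) = -14256 + 1/470739 = -6710855183/470739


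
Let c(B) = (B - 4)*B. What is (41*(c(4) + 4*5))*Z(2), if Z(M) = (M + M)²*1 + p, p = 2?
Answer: 14760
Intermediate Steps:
Z(M) = 2 + 4*M² (Z(M) = (M + M)²*1 + 2 = (2*M)²*1 + 2 = (4*M²)*1 + 2 = 4*M² + 2 = 2 + 4*M²)
c(B) = B*(-4 + B) (c(B) = (-4 + B)*B = B*(-4 + B))
(41*(c(4) + 4*5))*Z(2) = (41*(4*(-4 + 4) + 4*5))*(2 + 4*2²) = (41*(4*0 + 20))*(2 + 4*4) = (41*(0 + 20))*(2 + 16) = (41*20)*18 = 820*18 = 14760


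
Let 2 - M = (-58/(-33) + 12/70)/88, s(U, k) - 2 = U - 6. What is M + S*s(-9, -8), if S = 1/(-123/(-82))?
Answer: -169957/25410 ≈ -6.6886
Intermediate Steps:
s(U, k) = -4 + U (s(U, k) = 2 + (U - 6) = 2 + (-6 + U) = -4 + U)
M = 50263/25410 (M = 2 - (-58/(-33) + 12/70)/88 = 2 - (-58*(-1/33) + 12*(1/70))/88 = 2 - (58/33 + 6/35)/88 = 2 - 2228/(1155*88) = 2 - 1*557/25410 = 2 - 557/25410 = 50263/25410 ≈ 1.9781)
S = ⅔ (S = 1/(-123*(-1/82)) = 1/(3/2) = ⅔ ≈ 0.66667)
M + S*s(-9, -8) = 50263/25410 + 2*(-4 - 9)/3 = 50263/25410 + (⅔)*(-13) = 50263/25410 - 26/3 = -169957/25410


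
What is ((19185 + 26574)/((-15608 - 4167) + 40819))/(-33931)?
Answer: -45759/714043964 ≈ -6.4084e-5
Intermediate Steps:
((19185 + 26574)/((-15608 - 4167) + 40819))/(-33931) = (45759/(-19775 + 40819))*(-1/33931) = (45759/21044)*(-1/33931) = -45759/714043964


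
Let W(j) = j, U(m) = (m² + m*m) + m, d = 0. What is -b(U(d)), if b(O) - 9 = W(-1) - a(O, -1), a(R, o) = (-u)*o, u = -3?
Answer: -11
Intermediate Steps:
U(m) = m + 2*m² (U(m) = (m² + m²) + m = 2*m² + m = m + 2*m²)
a(R, o) = 3*o (a(R, o) = (-1*(-3))*o = 3*o)
b(O) = 11 (b(O) = 9 + (-1 - 3*(-1)) = 9 + (-1 - 1*(-3)) = 9 + (-1 + 3) = 9 + 2 = 11)
-b(U(d)) = -1*11 = -11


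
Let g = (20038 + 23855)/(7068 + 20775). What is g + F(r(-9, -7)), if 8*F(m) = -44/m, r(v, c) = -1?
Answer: 131353/18562 ≈ 7.0764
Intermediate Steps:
g = 14631/9281 (g = 43893/27843 = 43893*(1/27843) = 14631/9281 ≈ 1.5764)
F(m) = -11/(2*m) (F(m) = (-44/m)/8 = -11/(2*m))
g + F(r(-9, -7)) = 14631/9281 - 11/2/(-1) = 14631/9281 - 11/2*(-1) = 14631/9281 + 11/2 = 131353/18562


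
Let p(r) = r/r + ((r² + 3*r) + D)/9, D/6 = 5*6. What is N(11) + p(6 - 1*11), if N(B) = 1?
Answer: 208/9 ≈ 23.111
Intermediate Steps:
D = 180 (D = 6*(5*6) = 6*30 = 180)
p(r) = 21 + r/3 + r²/9 (p(r) = r/r + ((r² + 3*r) + 180)/9 = 1 + (180 + r² + 3*r)*(⅑) = 1 + (20 + r/3 + r²/9) = 21 + r/3 + r²/9)
N(11) + p(6 - 1*11) = 1 + (21 + (6 - 1*11)/3 + (6 - 1*11)²/9) = 1 + (21 + (6 - 11)/3 + (6 - 11)²/9) = 1 + (21 + (⅓)*(-5) + (⅑)*(-5)²) = 1 + (21 - 5/3 + (⅑)*25) = 1 + (21 - 5/3 + 25/9) = 1 + 199/9 = 208/9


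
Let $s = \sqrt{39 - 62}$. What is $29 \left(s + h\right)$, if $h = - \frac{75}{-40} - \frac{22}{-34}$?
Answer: $\frac{9947}{136} + 29 i \sqrt{23} \approx 73.14 + 139.08 i$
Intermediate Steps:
$s = i \sqrt{23}$ ($s = \sqrt{-23} = i \sqrt{23} \approx 4.7958 i$)
$h = \frac{343}{136}$ ($h = \left(-75\right) \left(- \frac{1}{40}\right) - - \frac{11}{17} = \frac{15}{8} + \frac{11}{17} = \frac{343}{136} \approx 2.5221$)
$29 \left(s + h\right) = 29 \left(i \sqrt{23} + \frac{343}{136}\right) = 29 \left(\frac{343}{136} + i \sqrt{23}\right) = \frac{9947}{136} + 29 i \sqrt{23}$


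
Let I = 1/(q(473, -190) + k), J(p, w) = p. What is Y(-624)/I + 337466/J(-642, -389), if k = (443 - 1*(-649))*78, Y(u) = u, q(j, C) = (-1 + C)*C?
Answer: -24330294397/321 ≈ -7.5795e+7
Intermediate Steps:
q(j, C) = C*(-1 + C)
k = 85176 (k = (443 + 649)*78 = 1092*78 = 85176)
I = 1/121466 (I = 1/(-190*(-1 - 190) + 85176) = 1/(-190*(-191) + 85176) = 1/(36290 + 85176) = 1/121466 ≈ 8.2328e-6)
Y(-624)/I + 337466/J(-642, -389) = -624/1/121466 + 337466/(-642) = -624*121466 + 337466*(-1/642) = -75794784 - 168733/321 = -24330294397/321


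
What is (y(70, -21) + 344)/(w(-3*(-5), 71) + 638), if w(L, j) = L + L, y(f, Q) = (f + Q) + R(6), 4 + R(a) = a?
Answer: 395/668 ≈ 0.59132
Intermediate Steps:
R(a) = -4 + a
y(f, Q) = 2 + Q + f (y(f, Q) = (f + Q) + (-4 + 6) = (Q + f) + 2 = 2 + Q + f)
w(L, j) = 2*L
(y(70, -21) + 344)/(w(-3*(-5), 71) + 638) = ((2 - 21 + 70) + 344)/(2*(-3*(-5)) + 638) = (51 + 344)/(2*15 + 638) = 395/(30 + 638) = 395/668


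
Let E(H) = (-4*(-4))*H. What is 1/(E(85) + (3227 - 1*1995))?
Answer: 1/2592 ≈ 0.00038580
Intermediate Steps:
E(H) = 16*H
1/(E(85) + (3227 - 1*1995)) = 1/(16*85 + (3227 - 1*1995)) = 1/(1360 + (3227 - 1995)) = 1/(1360 + 1232) = 1/2592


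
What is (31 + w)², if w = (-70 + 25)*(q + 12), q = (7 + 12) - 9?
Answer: 919681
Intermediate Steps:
q = 10 (q = 19 - 9 = 10)
w = -990 (w = (-70 + 25)*(10 + 12) = -45*22 = -990)
(31 + w)² = (31 - 990)² = (-959)² = 919681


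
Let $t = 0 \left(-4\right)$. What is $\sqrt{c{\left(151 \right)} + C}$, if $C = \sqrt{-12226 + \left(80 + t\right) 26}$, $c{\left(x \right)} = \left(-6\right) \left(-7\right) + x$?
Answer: $\sqrt{193 + i \sqrt{10146}} \approx 14.33 + 3.5145 i$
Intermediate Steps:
$t = 0$
$c{\left(x \right)} = 42 + x$
$C = i \sqrt{10146}$ ($C = \sqrt{-12226 + \left(80 + 0\right) 26} = \sqrt{-12226 + 80 \cdot 26} = \sqrt{-12226 + 2080} = \sqrt{-10146} = i \sqrt{10146} \approx 100.73 i$)
$\sqrt{c{\left(151 \right)} + C} = \sqrt{\left(42 + 151\right) + i \sqrt{10146}} = \sqrt{193 + i \sqrt{10146}}$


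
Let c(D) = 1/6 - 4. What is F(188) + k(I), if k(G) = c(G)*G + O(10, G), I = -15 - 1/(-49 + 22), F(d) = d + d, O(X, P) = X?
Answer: 35912/81 ≈ 443.36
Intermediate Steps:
F(d) = 2*d
I = -404/27 (I = -15 - 1/(-27) = -15 - 1*(-1/27) = -15 + 1/27 = -404/27 ≈ -14.963)
c(D) = -23/6 (c(D) = ⅙ - 4 = -23/6)
k(G) = 10 - 23*G/6 (k(G) = -23*G/6 + 10 = 10 - 23*G/6)
F(188) + k(I) = 2*188 + (10 - 23/6*(-404/27)) = 376 + (10 + 4646/81) = 376 + 5456/81 = 35912/81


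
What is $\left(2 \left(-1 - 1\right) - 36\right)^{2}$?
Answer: $1600$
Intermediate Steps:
$\left(2 \left(-1 - 1\right) - 36\right)^{2} = \left(2 \left(-2\right) - 36\right)^{2} = \left(-4 - 36\right)^{2} = \left(-40\right)^{2} = 1600$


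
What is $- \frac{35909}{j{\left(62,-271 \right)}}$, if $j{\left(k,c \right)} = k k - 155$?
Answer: $- \frac{35909}{3689} \approx -9.7341$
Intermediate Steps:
$j{\left(k,c \right)} = -155 + k^{2}$ ($j{\left(k,c \right)} = k^{2} - 155 = -155 + k^{2}$)
$- \frac{35909}{j{\left(62,-271 \right)}} = - \frac{35909}{-155 + 62^{2}} = - \frac{35909}{-155 + 3844} = - \frac{35909}{3689}$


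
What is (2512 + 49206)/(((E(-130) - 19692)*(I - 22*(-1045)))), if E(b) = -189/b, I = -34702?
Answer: 1680835/7495009488 ≈ 0.00022426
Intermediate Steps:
(2512 + 49206)/(((E(-130) - 19692)*(I - 22*(-1045)))) = (2512 + 49206)/(((-189/(-130) - 19692)*(-34702 - 22*(-1045)))) = 51718/(((-189*(-1/130) - 19692)*(-34702 + 22990))) = 51718/(((189/130 - 19692)*(-11712))) = 51718/((-2559771/130*(-11712))) = 51718/(14990018976/65) = 51718*(65/14990018976) = 1680835/7495009488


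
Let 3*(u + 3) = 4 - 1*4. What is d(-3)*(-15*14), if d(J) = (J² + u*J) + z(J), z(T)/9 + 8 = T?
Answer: 17010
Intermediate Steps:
z(T) = -72 + 9*T
u = -3 (u = -3 + (4 - 1*4)/3 = -3 + (4 - 4)/3 = -3 + (⅓)*0 = -3 + 0 = -3)
d(J) = -72 + J² + 6*J (d(J) = (J² - 3*J) + (-72 + 9*J) = -72 + J² + 6*J)
d(-3)*(-15*14) = (-72 + (-3)² + 6*(-3))*(-15*14) = (-72 + 9 - 18)*(-210) = -81*(-210) = 17010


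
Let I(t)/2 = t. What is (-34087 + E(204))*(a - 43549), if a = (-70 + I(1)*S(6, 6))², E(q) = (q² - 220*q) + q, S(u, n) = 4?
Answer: 1474921635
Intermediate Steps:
E(q) = q² - 219*q
I(t) = 2*t
a = 3844 (a = (-70 + (2*1)*4)² = (-70 + 2*4)² = (-70 + 8)² = (-62)² = 3844)
(-34087 + E(204))*(a - 43549) = (-34087 + 204*(-219 + 204))*(3844 - 43549) = (-34087 + 204*(-15))*(-39705) = (-34087 - 3060)*(-39705) = -37147*(-39705) = 1474921635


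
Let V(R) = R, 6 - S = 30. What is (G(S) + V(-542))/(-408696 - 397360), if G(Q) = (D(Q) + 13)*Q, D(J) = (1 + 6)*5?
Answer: 847/403028 ≈ 0.0021016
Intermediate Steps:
S = -24 (S = 6 - 1*30 = 6 - 30 = -24)
D(J) = 35 (D(J) = 7*5 = 35)
G(Q) = 48*Q (G(Q) = (35 + 13)*Q = 48*Q)
(G(S) + V(-542))/(-408696 - 397360) = (48*(-24) - 542)/(-408696 - 397360) = (-1152 - 542)/(-806056) = -1694*(-1/806056) = 847/403028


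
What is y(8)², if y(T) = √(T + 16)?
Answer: 24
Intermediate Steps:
y(T) = √(16 + T)
y(8)² = (√(16 + 8))² = (√24)² = (2*√6)² = 24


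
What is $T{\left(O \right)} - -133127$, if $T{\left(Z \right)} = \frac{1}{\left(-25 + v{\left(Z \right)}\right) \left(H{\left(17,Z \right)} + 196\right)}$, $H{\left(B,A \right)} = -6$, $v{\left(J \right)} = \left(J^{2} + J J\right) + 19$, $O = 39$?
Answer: $\frac{76792978681}{576840} \approx 1.3313 \cdot 10^{5}$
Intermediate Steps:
$v{\left(J \right)} = 19 + 2 J^{2}$ ($v{\left(J \right)} = \left(J^{2} + J^{2}\right) + 19 = 2 J^{2} + 19 = 19 + 2 J^{2}$)
$T{\left(Z \right)} = \frac{1}{-1140 + 380 Z^{2}}$ ($T{\left(Z \right)} = \frac{1}{\left(-25 + \left(19 + 2 Z^{2}\right)\right) \left(-6 + 196\right)} = \frac{1}{\left(-6 + 2 Z^{2}\right) 190} = \frac{1}{-1140 + 380 Z^{2}}$)
$T{\left(O \right)} - -133127 = \frac{1}{380 \left(-3 + 39^{2}\right)} - -133127 = \frac{1}{380 \left(-3 + 1521\right)} + 133127 = \frac{1}{380 \cdot 1518} + 133127 = \frac{1}{380} \cdot \frac{1}{1518} + 133127 = \frac{1}{576840} + 133127 = \frac{76792978681}{576840}$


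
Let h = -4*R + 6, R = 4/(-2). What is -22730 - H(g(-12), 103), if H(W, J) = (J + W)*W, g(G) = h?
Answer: -24368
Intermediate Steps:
R = -2 (R = 4*(-½) = -2)
h = 14 (h = -4*(-2) + 6 = 8 + 6 = 14)
g(G) = 14
H(W, J) = W*(J + W)
-22730 - H(g(-12), 103) = -22730 - 14*(103 + 14) = -22730 - 14*117 = -22730 - 1*1638 = -22730 - 1638 = -24368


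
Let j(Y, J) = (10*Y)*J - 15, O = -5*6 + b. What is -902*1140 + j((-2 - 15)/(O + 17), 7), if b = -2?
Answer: -3084647/3 ≈ -1.0282e+6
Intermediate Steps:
O = -32 (O = -5*6 - 2 = -30 - 2 = -32)
j(Y, J) = -15 + 10*J*Y (j(Y, J) = 10*J*Y - 15 = -15 + 10*J*Y)
-902*1140 + j((-2 - 15)/(O + 17), 7) = -902*1140 + (-15 + 10*7*((-2 - 15)/(-32 + 17))) = -1028280 + (-15 + 10*7*(-17/(-15))) = -1028280 + (-15 + 10*7*(-17*(-1/15))) = -1028280 + (-15 + 10*7*(17/15)) = -1028280 + (-15 + 238/3) = -1028280 + 193/3 = -3084647/3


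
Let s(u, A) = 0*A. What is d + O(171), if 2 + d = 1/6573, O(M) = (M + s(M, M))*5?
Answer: 5606770/6573 ≈ 853.00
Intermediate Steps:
s(u, A) = 0
O(M) = 5*M (O(M) = (M + 0)*5 = M*5 = 5*M)
d = -13145/6573 (d = -2 + 1/6573 = -13145/6573 ≈ -1.9998)
d + O(171) = -13145/6573 + 5*171 = -13145/6573 + 855 = 5606770/6573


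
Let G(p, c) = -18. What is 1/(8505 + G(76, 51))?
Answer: 1/8487 ≈ 0.00011783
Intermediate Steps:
1/(8505 + G(76, 51)) = 1/(8505 - 18) = 1/8487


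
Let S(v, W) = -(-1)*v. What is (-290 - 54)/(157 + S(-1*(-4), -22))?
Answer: -344/161 ≈ -2.1366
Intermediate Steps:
S(v, W) = v
(-290 - 54)/(157 + S(-1*(-4), -22)) = (-290 - 54)/(157 - 1*(-4)) = -344/(157 + 4) = -344/161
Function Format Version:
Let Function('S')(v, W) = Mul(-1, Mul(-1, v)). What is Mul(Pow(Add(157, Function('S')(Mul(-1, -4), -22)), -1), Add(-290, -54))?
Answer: Rational(-344, 161) ≈ -2.1366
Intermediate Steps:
Function('S')(v, W) = v
Mul(Pow(Add(157, Function('S')(Mul(-1, -4), -22)), -1), Add(-290, -54)) = Mul(Pow(Add(157, Mul(-1, -4)), -1), Add(-290, -54)) = Mul(Pow(Add(157, 4), -1), -344) = Mul(Pow(161, -1), -344) = Mul(Rational(1, 161), -344) = Rational(-344, 161)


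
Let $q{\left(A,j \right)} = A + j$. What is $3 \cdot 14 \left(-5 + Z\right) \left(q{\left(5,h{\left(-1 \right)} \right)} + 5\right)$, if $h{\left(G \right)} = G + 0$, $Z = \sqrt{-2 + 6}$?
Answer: $-1134$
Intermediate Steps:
$Z = 2$ ($Z = \sqrt{4} = 2$)
$h{\left(G \right)} = G$
$3 \cdot 14 \left(-5 + Z\right) \left(q{\left(5,h{\left(-1 \right)} \right)} + 5\right) = 3 \cdot 14 \left(-5 + 2\right) \left(\left(5 - 1\right) + 5\right) = 42 \left(- 3 \left(4 + 5\right)\right) = 42 \left(\left(-3\right) 9\right) = 42 \left(-27\right) = -1134$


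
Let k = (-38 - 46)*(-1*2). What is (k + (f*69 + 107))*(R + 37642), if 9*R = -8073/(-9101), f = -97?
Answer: -2198683182902/9101 ≈ -2.4159e+8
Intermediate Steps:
k = 168 (k = -84*(-2) = 168)
R = 897/9101 (R = (-8073/(-9101))/9 = (-8073*(-1/9101))/9 = (⅑)*(8073/9101) = 897/9101 ≈ 0.098561)
(k + (f*69 + 107))*(R + 37642) = (168 + (-97*69 + 107))*(897/9101 + 37642) = (168 + (-6693 + 107))*(342580739/9101) = (168 - 6586)*(342580739/9101) = -6418*342580739/9101 = -2198683182902/9101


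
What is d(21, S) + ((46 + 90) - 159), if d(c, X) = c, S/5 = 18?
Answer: -2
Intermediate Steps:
S = 90 (S = 5*18 = 90)
d(21, S) + ((46 + 90) - 159) = 21 + ((46 + 90) - 159) = 21 + (136 - 159) = 21 - 23 = -2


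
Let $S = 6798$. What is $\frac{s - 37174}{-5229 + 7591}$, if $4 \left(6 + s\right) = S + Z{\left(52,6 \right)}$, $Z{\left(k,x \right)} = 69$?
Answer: $- \frac{141853}{9448} \approx -15.014$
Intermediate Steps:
$s = \frac{6843}{4}$ ($s = -6 + \frac{6798 + 69}{4} = -6 + \frac{1}{4} \cdot 6867 = -6 + \frac{6867}{4} = \frac{6843}{4} \approx 1710.8$)
$\frac{s - 37174}{-5229 + 7591} = \frac{\frac{6843}{4} - 37174}{-5229 + 7591} = - \frac{141853}{4 \cdot 2362} = \left(- \frac{141853}{4}\right) \frac{1}{2362} = - \frac{141853}{9448}$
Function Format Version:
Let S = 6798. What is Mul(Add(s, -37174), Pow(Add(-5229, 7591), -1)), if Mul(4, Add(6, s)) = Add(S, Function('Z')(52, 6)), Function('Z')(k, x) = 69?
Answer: Rational(-141853, 9448) ≈ -15.014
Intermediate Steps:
s = Rational(6843, 4) (s = Add(-6, Mul(Rational(1, 4), Add(6798, 69))) = Add(-6, Mul(Rational(1, 4), 6867)) = Add(-6, Rational(6867, 4)) = Rational(6843, 4) ≈ 1710.8)
Mul(Add(s, -37174), Pow(Add(-5229, 7591), -1)) = Mul(Add(Rational(6843, 4), -37174), Pow(Add(-5229, 7591), -1)) = Mul(Rational(-141853, 4), Pow(2362, -1)) = Mul(Rational(-141853, 4), Rational(1, 2362)) = Rational(-141853, 9448)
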